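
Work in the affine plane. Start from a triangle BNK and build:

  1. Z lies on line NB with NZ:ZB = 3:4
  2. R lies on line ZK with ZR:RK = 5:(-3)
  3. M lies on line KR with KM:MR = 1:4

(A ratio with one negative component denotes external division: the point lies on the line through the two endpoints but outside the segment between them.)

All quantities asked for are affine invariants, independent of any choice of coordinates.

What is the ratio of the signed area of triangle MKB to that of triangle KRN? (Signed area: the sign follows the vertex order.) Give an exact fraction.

[MKB]:[KRN] = 4/15

Set B = (0, 0), N = (1, 0), K = (0, 1); any affine frame gives the same invariant.
1. Z lies on line NB with NZ:ZB = 3:4 ⇒ Z = (4/7, 0)
2. R lies on line ZK with ZR:RK = 5:(-3) ⇒ R = (-6/7, 5/2)
3. M lies on line KR with KM:MR = 1:4 ⇒ M = (-6/35, 13/10)
2·[MKB] = -6/35, 2·[KRN] = -9/14
[MKB]:[KRN] = -6/35:-9/14 = 4/15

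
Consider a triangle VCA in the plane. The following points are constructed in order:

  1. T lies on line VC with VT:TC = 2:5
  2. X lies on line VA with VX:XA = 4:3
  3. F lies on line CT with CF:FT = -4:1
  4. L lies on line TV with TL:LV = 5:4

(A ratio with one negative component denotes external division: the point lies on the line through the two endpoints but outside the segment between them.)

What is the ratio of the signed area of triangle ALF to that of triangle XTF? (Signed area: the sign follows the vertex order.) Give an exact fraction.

[ALF]:[XTF] = 7/12

Assign V = (0, 0), C = (1, 0), A = (0, 1) — the answer is frame-independent, so this choice is without loss of generality.
1. T lies on line VC with VT:TC = 2:5 ⇒ T = (2/7, 0)
2. X lies on line VA with VX:XA = 4:3 ⇒ X = (0, 4/7)
3. F lies on line CT with CF:FT = -4:1 ⇒ F = (1/21, 0)
4. L lies on line TV with TL:LV = 5:4 ⇒ L = (8/63, 0)
2·[ALF] = -5/63, 2·[XTF] = -20/147
[ALF]:[XTF] = -5/63:-20/147 = 7/12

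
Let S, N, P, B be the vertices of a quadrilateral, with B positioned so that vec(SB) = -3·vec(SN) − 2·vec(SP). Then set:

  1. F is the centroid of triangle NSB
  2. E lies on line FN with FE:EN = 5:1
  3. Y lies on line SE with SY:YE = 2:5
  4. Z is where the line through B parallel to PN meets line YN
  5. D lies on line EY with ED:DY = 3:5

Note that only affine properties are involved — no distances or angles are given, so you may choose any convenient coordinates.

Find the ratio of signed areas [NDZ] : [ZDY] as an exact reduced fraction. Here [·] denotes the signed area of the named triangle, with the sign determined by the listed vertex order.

Assign S = (0, 0), N = (1, 0), P = (0, 1), B = (-3, -2) — the answer is frame-independent, so this choice is without loss of generality.
1. F is the centroid of triangle NSB ⇒ F = (-2/3, -2/3)
2. E lies on line FN with FE:EN = 5:1 ⇒ E = (13/18, -1/9)
3. Y lies on line SE with SY:YE = 2:5 ⇒ Y = (13/63, -2/63)
4. Z is where the line through B parallel to PN meets line YN ⇒ Z = (-62/13, -3/13)
5. D lies on line EY with ED:DY = 3:5 ⇒ D = (533/1008, -41/504)
2·[NDZ] = -75/208, 2·[ZDY] = 4075/13104
[NDZ]:[ZDY] = -75/208:4075/13104 = -189/163

[NDZ]:[ZDY] = -189/163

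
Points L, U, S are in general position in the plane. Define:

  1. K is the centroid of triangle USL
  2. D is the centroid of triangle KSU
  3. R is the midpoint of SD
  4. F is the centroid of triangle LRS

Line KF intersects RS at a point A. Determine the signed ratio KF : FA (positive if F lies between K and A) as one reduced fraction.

KF:FA = -1/4

Work in coordinates with L = (0, 0), U = (1, 0), S = (0, 1).
1. K is the centroid of triangle USL ⇒ K = (1/3, 1/3)
2. D is the centroid of triangle KSU ⇒ D = (4/9, 4/9)
3. R is the midpoint of SD ⇒ R = (2/9, 13/18)
4. F is the centroid of triangle LRS ⇒ F = (2/27, 31/54)
line KF meets RS at A = (10/9, -7/18)
F = K + t·(A−K) with t = -1/3, so KF:FA = -1/3:4/3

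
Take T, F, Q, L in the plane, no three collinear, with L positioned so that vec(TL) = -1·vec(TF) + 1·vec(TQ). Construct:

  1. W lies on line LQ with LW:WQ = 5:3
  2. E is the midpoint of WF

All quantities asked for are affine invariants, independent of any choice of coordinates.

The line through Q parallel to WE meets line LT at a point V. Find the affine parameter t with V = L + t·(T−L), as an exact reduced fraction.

t = -8/3

Assign T = (0, 0), F = (1, 0), Q = (0, 1), L = (-1, 1) — the answer is frame-independent, so this choice is without loss of generality.
1. W lies on line LQ with LW:WQ = 5:3 ⇒ W = (-3/8, 1)
2. E is the midpoint of WF ⇒ E = (5/16, 1/2)
through Q parallel to WE: direction (11/16, -1/2); meets LT at V = (-11/3, 11/3)
V = L + t·(T−L) with t = -8/3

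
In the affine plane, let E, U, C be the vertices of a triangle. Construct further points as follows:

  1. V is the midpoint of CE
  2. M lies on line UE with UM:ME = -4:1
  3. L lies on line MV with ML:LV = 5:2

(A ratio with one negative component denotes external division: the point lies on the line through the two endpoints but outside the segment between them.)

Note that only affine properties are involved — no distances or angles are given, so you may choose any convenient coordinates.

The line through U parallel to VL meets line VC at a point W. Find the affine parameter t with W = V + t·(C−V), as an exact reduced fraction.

t = -4

Assign E = (0, 0), U = (1, 0), C = (0, 1) — the answer is frame-independent, so this choice is without loss of generality.
1. V is the midpoint of CE ⇒ V = (0, 1/2)
2. M lies on line UE with UM:ME = -4:1 ⇒ M = (-1/3, 0)
3. L lies on line MV with ML:LV = 5:2 ⇒ L = (-2/21, 5/14)
through U parallel to VL: direction (-2/21, -1/7); meets VC at W = (0, -3/2)
W = V + t·(C−V) with t = -4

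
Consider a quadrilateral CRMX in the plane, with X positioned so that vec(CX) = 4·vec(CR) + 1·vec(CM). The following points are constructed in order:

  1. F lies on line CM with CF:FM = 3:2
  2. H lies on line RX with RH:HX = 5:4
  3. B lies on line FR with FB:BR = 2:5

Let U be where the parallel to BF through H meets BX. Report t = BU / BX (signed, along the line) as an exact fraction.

Set C = (0, 0), R = (1, 0), M = (0, 1), X = (4, 1); any affine frame gives the same invariant.
1. F lies on line CM with CF:FM = 3:2 ⇒ F = (0, 3/5)
2. H lies on line RX with RH:HX = 5:4 ⇒ H = (8/3, 5/9)
3. B lies on line FR with FB:BR = 2:5 ⇒ B = (2/7, 3/7)
through H parallel to BF: direction (-2/7, 6/35); meets BX at U = (148/63, 47/63)
U = B + t·(X−B) with t = 5/9

t = 5/9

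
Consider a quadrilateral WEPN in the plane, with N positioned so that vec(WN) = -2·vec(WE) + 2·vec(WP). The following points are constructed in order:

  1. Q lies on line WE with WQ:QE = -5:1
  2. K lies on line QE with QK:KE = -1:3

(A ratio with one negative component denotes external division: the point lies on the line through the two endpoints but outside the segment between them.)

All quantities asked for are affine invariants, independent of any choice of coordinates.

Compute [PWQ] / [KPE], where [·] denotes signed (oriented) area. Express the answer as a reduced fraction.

[PWQ]:[KPE] = 10/3

Set W = (0, 0), E = (1, 0), P = (0, 1), N = (-2, 2); any affine frame gives the same invariant.
1. Q lies on line WE with WQ:QE = -5:1 ⇒ Q = (5/4, 0)
2. K lies on line QE with QK:KE = -1:3 ⇒ K = (11/8, 0)
2·[PWQ] = 5/4, 2·[KPE] = 3/8
[PWQ]:[KPE] = 5/4:3/8 = 10/3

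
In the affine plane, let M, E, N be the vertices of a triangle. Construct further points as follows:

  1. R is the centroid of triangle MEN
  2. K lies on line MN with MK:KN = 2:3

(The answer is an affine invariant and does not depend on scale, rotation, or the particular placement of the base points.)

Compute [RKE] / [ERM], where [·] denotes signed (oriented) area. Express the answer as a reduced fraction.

[RKE]:[ERM] = 1/5

Choose coordinates M = (0, 0), E = (1, 0), N = (0, 1).
1. R is the centroid of triangle MEN ⇒ R = (1/3, 1/3)
2. K lies on line MN with MK:KN = 2:3 ⇒ K = (0, 2/5)
2·[RKE] = 1/15, 2·[ERM] = 1/3
[RKE]:[ERM] = 1/15:1/3 = 1/5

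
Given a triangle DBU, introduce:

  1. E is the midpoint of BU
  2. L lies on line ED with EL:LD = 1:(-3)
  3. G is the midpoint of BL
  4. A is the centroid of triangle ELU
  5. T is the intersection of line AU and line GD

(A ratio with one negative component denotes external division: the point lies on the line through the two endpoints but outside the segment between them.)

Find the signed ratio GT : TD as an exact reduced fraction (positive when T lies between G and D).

GT:TD = -1/10

Set D = (0, 0), B = (1, 0), U = (0, 1); any affine frame gives the same invariant.
1. E is the midpoint of BU ⇒ E = (1/2, 1/2)
2. L lies on line ED with EL:LD = 1:(-3) ⇒ L = (3/4, 3/4)
3. G is the midpoint of BL ⇒ G = (7/8, 3/8)
4. A is the centroid of triangle ELU ⇒ A = (5/12, 3/4)
5. T is the intersection of line AU and line GD ⇒ T = (35/36, 5/12)
T = G + t·(D−G) with t = -1/9, so GT:TD = t:(1−t) = -1/9:10/9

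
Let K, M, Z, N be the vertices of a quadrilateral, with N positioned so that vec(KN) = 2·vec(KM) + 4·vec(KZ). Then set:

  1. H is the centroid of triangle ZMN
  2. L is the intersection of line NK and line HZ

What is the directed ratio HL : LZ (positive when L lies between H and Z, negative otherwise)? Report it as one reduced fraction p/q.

HL:LZ = 1/3

Work in coordinates with K = (0, 0), M = (1, 0), Z = (0, 1), N = (2, 4).
1. H is the centroid of triangle ZMN ⇒ H = (1, 5/3)
2. L is the intersection of line NK and line HZ ⇒ L = (3/4, 3/2)
L = H + t·(Z−H) with t = 1/4, so HL:LZ = t:(1−t) = 1/4:3/4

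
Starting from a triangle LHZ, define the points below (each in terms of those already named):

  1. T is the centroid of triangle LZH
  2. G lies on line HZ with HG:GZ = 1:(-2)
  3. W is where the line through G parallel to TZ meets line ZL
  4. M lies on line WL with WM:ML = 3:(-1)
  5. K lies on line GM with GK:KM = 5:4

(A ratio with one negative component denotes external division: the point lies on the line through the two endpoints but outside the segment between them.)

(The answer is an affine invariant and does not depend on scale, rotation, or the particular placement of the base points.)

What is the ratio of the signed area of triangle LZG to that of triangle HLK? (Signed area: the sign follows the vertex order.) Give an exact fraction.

[LZG]:[HLK] = -36/23

Work in coordinates with L = (0, 0), H = (1, 0), Z = (0, 1).
1. T is the centroid of triangle LZH ⇒ T = (1/3, 1/3)
2. G lies on line HZ with HG:GZ = 1:(-2) ⇒ G = (2, -1)
3. W is where the line through G parallel to TZ meets line ZL ⇒ W = (0, 3)
4. M lies on line WL with WM:ML = 3:(-1) ⇒ M = (0, -3/2)
5. K lies on line GM with GK:KM = 5:4 ⇒ K = (8/9, -23/18)
2·[LZG] = -2, 2·[HLK] = 23/18
[LZG]:[HLK] = -2:23/18 = -36/23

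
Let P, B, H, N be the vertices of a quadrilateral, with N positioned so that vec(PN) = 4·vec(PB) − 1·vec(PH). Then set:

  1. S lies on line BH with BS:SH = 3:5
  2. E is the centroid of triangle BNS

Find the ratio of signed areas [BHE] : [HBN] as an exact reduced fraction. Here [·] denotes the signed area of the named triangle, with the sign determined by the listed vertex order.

Choose coordinates P = (0, 0), B = (1, 0), H = (0, 1), N = (4, -1).
1. S lies on line BH with BS:SH = 3:5 ⇒ S = (5/8, 3/8)
2. E is the centroid of triangle BNS ⇒ E = (15/8, -5/24)
2·[BHE] = -2/3, 2·[HBN] = 2
[BHE]:[HBN] = -2/3:2 = -1/3

[BHE]:[HBN] = -1/3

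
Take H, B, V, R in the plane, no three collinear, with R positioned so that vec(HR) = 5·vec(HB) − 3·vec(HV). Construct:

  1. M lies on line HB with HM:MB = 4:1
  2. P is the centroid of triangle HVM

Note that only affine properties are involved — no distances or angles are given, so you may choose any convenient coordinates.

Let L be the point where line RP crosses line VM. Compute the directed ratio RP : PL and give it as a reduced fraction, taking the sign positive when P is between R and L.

Assign H = (0, 0), B = (1, 0), V = (0, 1), R = (5, -3) — the answer is frame-independent, so this choice is without loss of generality.
1. M lies on line HB with HM:MB = 4:1 ⇒ M = (4/5, 0)
2. P is the centroid of triangle HVM ⇒ P = (4/15, 1/3)
line RP meets VM at L = (136/155, -3/31)
P = R + t·(L−R) with t = 31/27, so RP:PL = 31/27:-4/27

RP:PL = -31/4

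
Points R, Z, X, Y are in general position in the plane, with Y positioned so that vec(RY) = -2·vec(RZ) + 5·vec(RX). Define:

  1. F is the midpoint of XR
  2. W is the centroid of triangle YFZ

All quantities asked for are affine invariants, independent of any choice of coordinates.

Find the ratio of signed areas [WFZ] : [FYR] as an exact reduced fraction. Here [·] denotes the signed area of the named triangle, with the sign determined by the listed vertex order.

Work in coordinates with R = (0, 0), Z = (1, 0), X = (0, 1), Y = (-2, 5).
1. F is the midpoint of XR ⇒ F = (0, 1/2)
2. W is the centroid of triangle YFZ ⇒ W = (-1/3, 11/6)
2·[WFZ] = 7/6, 2·[FYR] = 1
[WFZ]:[FYR] = 7/6:1 = 7/6

[WFZ]:[FYR] = 7/6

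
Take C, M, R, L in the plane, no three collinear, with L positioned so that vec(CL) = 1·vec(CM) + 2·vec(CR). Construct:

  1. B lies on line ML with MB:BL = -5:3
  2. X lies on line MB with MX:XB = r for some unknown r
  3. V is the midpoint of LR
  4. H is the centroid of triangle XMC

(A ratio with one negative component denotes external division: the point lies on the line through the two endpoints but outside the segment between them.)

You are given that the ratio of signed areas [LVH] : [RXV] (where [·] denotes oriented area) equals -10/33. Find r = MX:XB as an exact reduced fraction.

r = 5/2

Set C = (0, 0), M = (1, 0), R = (0, 1), L = (1, 2); any affine frame gives the same invariant.
1. B lies on line ML with MB:BL = -5:3 ⇒ B = (1, 5)
2. With MX:XB = r, write λ = r/(r+1) so X = M + λ·(B−M); X is affine-linear in λ
3. V is the midpoint of LR ⇒ V = (1/2, 3/2)
4. H is the centroid of triangle XMC ⇒ H is an affine combination of earlier points and hence also affine-linear in λ
Every point depending on X is an affine combination of X and λ-independent points, so each such coordinate is linear in λ; the λ² term in each signed area is a multiple of (B−M)×(B−M) = 0, so 2·[LVH] and 2·[RXV] are each linear in λ. Evaluating at λ=0 and λ=1:
  2·[LVH] = -5/6·λ + 5/6,   2·[RXV] = -5/2·λ + 1
So [LVH]:[RXV] = (-5/6·λ + 5/6) / (-5/2·λ + 1). Setting this equal to -10/33:
  -5/6·λ + 5/6 = -10/33·(-5/2·λ + 1)  ⇒  λ = 5/7
Then r = λ/(1−λ) = (5/7)/(2/7) = 5/2. Check: with r = 5/2, X = (1, 25/7) and [LVH]:[RXV] = -10/33 as required.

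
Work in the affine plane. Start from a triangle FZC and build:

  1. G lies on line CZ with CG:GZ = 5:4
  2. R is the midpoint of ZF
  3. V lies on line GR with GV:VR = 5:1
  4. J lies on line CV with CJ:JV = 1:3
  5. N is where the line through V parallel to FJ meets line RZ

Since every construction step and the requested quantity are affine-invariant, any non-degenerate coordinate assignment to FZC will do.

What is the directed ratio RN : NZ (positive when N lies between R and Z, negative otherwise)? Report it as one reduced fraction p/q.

RN:NZ = -1/167

Choose coordinates F = (0, 0), Z = (1, 0), C = (0, 1).
1. G lies on line CZ with CG:GZ = 5:4 ⇒ G = (5/9, 4/9)
2. R is the midpoint of ZF ⇒ R = (1/2, 0)
3. V lies on line GR with GV:VR = 5:1 ⇒ V = (55/108, 2/27)
4. J lies on line CV with CJ:JV = 1:3 ⇒ J = (55/432, 83/108)
5. N is where the line through V parallel to FJ meets line RZ ⇒ N = (165/332, 0)
N = R + t·(Z−R) with t = -1/166, so RN:NZ = t:(1−t) = -1/166:167/166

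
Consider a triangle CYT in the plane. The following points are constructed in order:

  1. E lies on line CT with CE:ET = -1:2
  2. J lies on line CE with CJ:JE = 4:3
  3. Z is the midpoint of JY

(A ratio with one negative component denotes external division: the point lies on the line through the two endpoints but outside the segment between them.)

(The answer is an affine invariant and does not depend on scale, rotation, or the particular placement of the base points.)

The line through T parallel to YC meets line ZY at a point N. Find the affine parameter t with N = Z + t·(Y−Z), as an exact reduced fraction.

Assign C = (0, 0), Y = (1, 0), T = (0, 1) — the answer is frame-independent, so this choice is without loss of generality.
1. E lies on line CT with CE:ET = -1:2 ⇒ E = (0, -1)
2. J lies on line CE with CJ:JE = 4:3 ⇒ J = (0, -4/7)
3. Z is the midpoint of JY ⇒ Z = (1/2, -2/7)
through T parallel to YC: direction (-1, 0); meets ZY at N = (11/4, 1)
N = Z + t·(Y−Z) with t = 9/2

t = 9/2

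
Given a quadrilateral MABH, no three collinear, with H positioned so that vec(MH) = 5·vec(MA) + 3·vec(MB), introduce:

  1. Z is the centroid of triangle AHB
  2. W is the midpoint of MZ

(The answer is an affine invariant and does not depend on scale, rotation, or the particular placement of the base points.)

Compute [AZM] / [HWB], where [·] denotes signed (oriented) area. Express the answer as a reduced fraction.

[AZM]:[HWB] = -4/11

Work in coordinates with M = (0, 0), A = (1, 0), B = (0, 1), H = (5, 3).
1. Z is the centroid of triangle AHB ⇒ Z = (2, 4/3)
2. W is the midpoint of MZ ⇒ W = (1, 2/3)
2·[AZM] = 4/3, 2·[HWB] = -11/3
[AZM]:[HWB] = 4/3:-11/3 = -4/11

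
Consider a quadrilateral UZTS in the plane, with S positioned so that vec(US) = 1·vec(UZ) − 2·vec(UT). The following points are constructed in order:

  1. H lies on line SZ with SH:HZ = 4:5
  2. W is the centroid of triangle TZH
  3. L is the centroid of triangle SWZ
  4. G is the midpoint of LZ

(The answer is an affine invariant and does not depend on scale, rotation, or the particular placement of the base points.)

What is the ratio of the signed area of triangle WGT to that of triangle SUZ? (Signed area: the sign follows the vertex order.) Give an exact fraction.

[WGT]:[SUZ] = -7/162

Choose coordinates U = (0, 0), Z = (1, 0), T = (0, 1), S = (1, -2).
1. H lies on line SZ with SH:HZ = 4:5 ⇒ H = (1, -10/9)
2. W is the centroid of triangle TZH ⇒ W = (2/3, -1/27)
3. L is the centroid of triangle SWZ ⇒ L = (8/9, -55/81)
4. G is the midpoint of LZ ⇒ G = (17/18, -55/162)
2·[WGT] = 7/81, 2·[SUZ] = -2
[WGT]:[SUZ] = 7/81:-2 = -7/162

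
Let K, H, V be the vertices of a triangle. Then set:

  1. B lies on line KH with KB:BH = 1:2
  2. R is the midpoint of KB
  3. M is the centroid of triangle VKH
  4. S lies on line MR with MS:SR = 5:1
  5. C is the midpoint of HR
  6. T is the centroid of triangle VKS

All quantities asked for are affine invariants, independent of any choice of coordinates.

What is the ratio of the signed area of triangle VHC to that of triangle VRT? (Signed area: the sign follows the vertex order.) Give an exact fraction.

[VHC]:[VRT] = 135/14

Set K = (0, 0), H = (1, 0), V = (0, 1); any affine frame gives the same invariant.
1. B lies on line KH with KB:BH = 1:2 ⇒ B = (1/3, 0)
2. R is the midpoint of KB ⇒ R = (1/6, 0)
3. M is the centroid of triangle VKH ⇒ M = (1/3, 1/3)
4. S lies on line MR with MS:SR = 5:1 ⇒ S = (7/36, 1/18)
5. C is the midpoint of HR ⇒ C = (7/12, 0)
6. T is the centroid of triangle VKS ⇒ T = (7/108, 19/54)
2·[VHC] = -5/12, 2·[VRT] = -7/162
[VHC]:[VRT] = -5/12:-7/162 = 135/14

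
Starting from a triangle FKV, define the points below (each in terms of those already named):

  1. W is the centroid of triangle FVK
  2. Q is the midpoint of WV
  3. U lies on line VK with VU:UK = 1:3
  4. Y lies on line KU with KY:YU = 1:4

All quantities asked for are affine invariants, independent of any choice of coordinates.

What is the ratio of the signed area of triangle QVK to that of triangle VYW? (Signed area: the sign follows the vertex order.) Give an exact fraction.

[QVK]:[VYW] = 10/17

Set F = (0, 0), K = (1, 0), V = (0, 1); any affine frame gives the same invariant.
1. W is the centroid of triangle FVK ⇒ W = (1/3, 1/3)
2. Q is the midpoint of WV ⇒ Q = (1/6, 2/3)
3. U lies on line VK with VU:UK = 1:3 ⇒ U = (1/4, 3/4)
4. Y lies on line KU with KY:YU = 1:4 ⇒ Y = (17/20, 3/20)
2·[QVK] = -1/6, 2·[VYW] = -17/60
[QVK]:[VYW] = -1/6:-17/60 = 10/17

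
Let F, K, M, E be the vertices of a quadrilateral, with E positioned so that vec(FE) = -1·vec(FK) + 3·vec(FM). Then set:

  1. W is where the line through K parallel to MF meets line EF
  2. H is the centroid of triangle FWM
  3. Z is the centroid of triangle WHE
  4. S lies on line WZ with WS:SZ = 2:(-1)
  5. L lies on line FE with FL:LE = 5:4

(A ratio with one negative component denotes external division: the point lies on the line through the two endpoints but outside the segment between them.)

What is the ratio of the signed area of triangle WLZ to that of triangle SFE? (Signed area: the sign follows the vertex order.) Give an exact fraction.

Set F = (0, 0), K = (1, 0), M = (0, 1), E = (-1, 3); any affine frame gives the same invariant.
1. W is where the line through K parallel to MF meets line EF ⇒ W = (1, -3)
2. H is the centroid of triangle FWM ⇒ H = (1/3, -2/3)
3. Z is the centroid of triangle WHE ⇒ Z = (1/9, -2/9)
4. S lies on line WZ with WS:SZ = 2:(-1) ⇒ S = (-7/9, 23/9)
5. L lies on line FE with FL:LE = 5:4 ⇒ L = (-5/9, 5/3)
2·[WLZ] = -14/81, 2·[SFE] = -2/9
[WLZ]:[SFE] = -14/81:-2/9 = 7/9

[WLZ]:[SFE] = 7/9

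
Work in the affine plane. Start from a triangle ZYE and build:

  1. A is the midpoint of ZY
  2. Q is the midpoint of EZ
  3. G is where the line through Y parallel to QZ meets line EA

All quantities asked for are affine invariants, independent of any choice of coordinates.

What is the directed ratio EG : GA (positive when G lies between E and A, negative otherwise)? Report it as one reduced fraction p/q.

EG:GA = -2

Set Z = (0, 0), Y = (1, 0), E = (0, 1); any affine frame gives the same invariant.
1. A is the midpoint of ZY ⇒ A = (1/2, 0)
2. Q is the midpoint of EZ ⇒ Q = (0, 1/2)
3. G is where the line through Y parallel to QZ meets line EA ⇒ G = (1, -1)
G = E + t·(A−E) with t = 2, so EG:GA = t:(1−t) = 2:-1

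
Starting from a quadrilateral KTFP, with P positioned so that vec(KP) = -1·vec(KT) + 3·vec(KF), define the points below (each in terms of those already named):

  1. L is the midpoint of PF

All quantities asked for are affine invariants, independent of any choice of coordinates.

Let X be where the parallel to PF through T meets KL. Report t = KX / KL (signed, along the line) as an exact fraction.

t = 2

Assign K = (0, 0), T = (1, 0), F = (0, 1), P = (-1, 3) — the answer is frame-independent, so this choice is without loss of generality.
1. L is the midpoint of PF ⇒ L = (-1/2, 2)
through T parallel to PF: direction (1, -2); meets KL at X = (-1, 4)
X = K + t·(L−K) with t = 2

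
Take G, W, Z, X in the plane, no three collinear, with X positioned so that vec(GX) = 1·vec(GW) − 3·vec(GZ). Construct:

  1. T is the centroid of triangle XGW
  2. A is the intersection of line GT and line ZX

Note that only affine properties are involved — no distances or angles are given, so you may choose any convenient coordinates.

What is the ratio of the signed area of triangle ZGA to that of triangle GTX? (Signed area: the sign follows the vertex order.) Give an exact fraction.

[ZGA]:[GTX] = -2/5

Set G = (0, 0), W = (1, 0), Z = (0, 1), X = (1, -3); any affine frame gives the same invariant.
1. T is the centroid of triangle XGW ⇒ T = (2/3, -1)
2. A is the intersection of line GT and line ZX ⇒ A = (2/5, -3/5)
2·[ZGA] = 2/5, 2·[GTX] = -1
[ZGA]:[GTX] = 2/5:-1 = -2/5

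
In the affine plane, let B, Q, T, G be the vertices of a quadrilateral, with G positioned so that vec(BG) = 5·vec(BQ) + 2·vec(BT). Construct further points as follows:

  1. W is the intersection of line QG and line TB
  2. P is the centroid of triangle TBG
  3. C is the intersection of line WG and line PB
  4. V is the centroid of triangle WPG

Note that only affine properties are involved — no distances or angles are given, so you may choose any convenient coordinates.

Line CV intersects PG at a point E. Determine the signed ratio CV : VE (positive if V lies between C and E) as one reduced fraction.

Work in coordinates with B = (0, 0), Q = (1, 0), T = (0, 1), G = (5, 2).
1. W is the intersection of line QG and line TB ⇒ W = (0, -1/2)
2. P is the centroid of triangle TBG ⇒ P = (5/3, 1)
3. C is the intersection of line WG and line PB ⇒ C = (-5, -3)
4. V is the centroid of triangle WPG ⇒ V = (20/9, 5/6)
line CV meets PG at E = (11/3, 8/5)
V = C + t·(E−C) with t = 5/6, so CV:VE = 5/6:1/6

CV:VE = 5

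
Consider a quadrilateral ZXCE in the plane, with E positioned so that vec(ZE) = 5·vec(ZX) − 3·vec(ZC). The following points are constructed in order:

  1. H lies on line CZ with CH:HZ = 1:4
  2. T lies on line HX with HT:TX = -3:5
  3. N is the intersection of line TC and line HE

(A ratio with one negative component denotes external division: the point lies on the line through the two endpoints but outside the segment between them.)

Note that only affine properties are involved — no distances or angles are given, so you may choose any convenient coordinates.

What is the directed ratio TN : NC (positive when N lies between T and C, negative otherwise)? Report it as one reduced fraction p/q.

Choose coordinates Z = (0, 0), X = (1, 0), C = (0, 1), E = (5, -3).
1. H lies on line CZ with CH:HZ = 1:4 ⇒ H = (0, 4/5)
2. T lies on line HX with HT:TX = -3:5 ⇒ T = (-3/2, 2)
3. N is the intersection of line TC and line HE ⇒ N = (-15/7, 17/7)
N = T + t·(C−T) with t = -3/7, so TN:NC = t:(1−t) = -3/7:10/7

TN:NC = -3/10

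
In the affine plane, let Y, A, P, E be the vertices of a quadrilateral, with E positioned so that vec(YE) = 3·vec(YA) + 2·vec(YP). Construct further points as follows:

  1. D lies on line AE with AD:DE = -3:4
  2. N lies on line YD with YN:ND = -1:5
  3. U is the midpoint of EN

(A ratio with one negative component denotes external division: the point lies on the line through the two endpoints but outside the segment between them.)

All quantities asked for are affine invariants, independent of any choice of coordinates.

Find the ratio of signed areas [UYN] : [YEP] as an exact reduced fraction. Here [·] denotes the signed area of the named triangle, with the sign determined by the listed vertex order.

[UYN]:[YEP] = -1/3

Work in coordinates with Y = (0, 0), A = (1, 0), P = (0, 1), E = (3, 2).
1. D lies on line AE with AD:DE = -3:4 ⇒ D = (-5, -6)
2. N lies on line YD with YN:ND = -1:5 ⇒ N = (5/4, 3/2)
3. U is the midpoint of EN ⇒ U = (17/8, 7/4)
2·[UYN] = -1, 2·[YEP] = 3
[UYN]:[YEP] = -1:3 = -1/3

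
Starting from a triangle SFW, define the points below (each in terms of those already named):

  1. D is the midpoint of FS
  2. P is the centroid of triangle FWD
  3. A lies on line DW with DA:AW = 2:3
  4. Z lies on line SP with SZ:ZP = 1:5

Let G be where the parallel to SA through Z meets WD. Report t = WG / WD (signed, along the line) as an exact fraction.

Choose coordinates S = (0, 0), F = (1, 0), W = (0, 1).
1. D is the midpoint of FS ⇒ D = (1/2, 0)
2. P is the centroid of triangle FWD ⇒ P = (1/2, 1/3)
3. A lies on line DW with DA:AW = 2:3 ⇒ A = (3/10, 2/5)
4. Z lies on line SP with SZ:ZP = 1:5 ⇒ Z = (1/12, 1/18)
through Z parallel to SA: direction (3/10, 2/5); meets WD at G = (19/60, 11/30)
G = W + t·(D−W) with t = 19/30

t = 19/30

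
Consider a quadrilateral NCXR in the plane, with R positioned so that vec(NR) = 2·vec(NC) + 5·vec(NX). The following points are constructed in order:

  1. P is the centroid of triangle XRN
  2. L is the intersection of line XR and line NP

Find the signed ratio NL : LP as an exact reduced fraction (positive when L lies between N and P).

NL:LP = -3

Assign N = (0, 0), C = (1, 0), X = (0, 1), R = (2, 5) — the answer is frame-independent, so this choice is without loss of generality.
1. P is the centroid of triangle XRN ⇒ P = (2/3, 2)
2. L is the intersection of line XR and line NP ⇒ L = (1, 3)
L = N + t·(P−N) with t = 3/2, so NL:LP = t:(1−t) = 3/2:-1/2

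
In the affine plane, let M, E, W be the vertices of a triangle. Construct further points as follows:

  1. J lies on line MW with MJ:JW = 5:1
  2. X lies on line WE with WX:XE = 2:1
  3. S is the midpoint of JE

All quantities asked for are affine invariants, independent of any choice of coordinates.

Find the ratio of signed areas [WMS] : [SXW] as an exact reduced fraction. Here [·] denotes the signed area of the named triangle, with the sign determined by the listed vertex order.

[WMS]:[SXW] = 9

Set M = (0, 0), E = (1, 0), W = (0, 1); any affine frame gives the same invariant.
1. J lies on line MW with MJ:JW = 5:1 ⇒ J = (0, 5/6)
2. X lies on line WE with WX:XE = 2:1 ⇒ X = (2/3, 1/3)
3. S is the midpoint of JE ⇒ S = (1/2, 5/12)
2·[WMS] = 1/2, 2·[SXW] = 1/18
[WMS]:[SXW] = 1/2:1/18 = 9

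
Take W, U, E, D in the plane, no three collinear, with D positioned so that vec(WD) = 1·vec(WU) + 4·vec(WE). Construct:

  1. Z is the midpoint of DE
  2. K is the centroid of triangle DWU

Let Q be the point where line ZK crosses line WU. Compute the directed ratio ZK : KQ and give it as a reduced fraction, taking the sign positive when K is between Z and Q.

ZK:KQ = 7/8

Assign W = (0, 0), U = (1, 0), E = (0, 1), D = (1, 4) — the answer is frame-independent, so this choice is without loss of generality.
1. Z is the midpoint of DE ⇒ Z = (1/2, 5/2)
2. K is the centroid of triangle DWU ⇒ K = (2/3, 4/3)
line ZK meets WU at Q = (6/7, 0)
K = Z + t·(Q−Z) with t = 7/15, so ZK:KQ = 7/15:8/15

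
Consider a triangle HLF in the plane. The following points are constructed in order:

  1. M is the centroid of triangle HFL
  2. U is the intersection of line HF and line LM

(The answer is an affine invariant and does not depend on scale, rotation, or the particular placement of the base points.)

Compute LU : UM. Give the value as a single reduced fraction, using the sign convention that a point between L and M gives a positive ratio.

Choose coordinates H = (0, 0), L = (1, 0), F = (0, 1).
1. M is the centroid of triangle HFL ⇒ M = (1/3, 1/3)
2. U is the intersection of line HF and line LM ⇒ U = (0, 1/2)
U = L + t·(M−L) with t = 3/2, so LU:UM = t:(1−t) = 3/2:-1/2

LU:UM = -3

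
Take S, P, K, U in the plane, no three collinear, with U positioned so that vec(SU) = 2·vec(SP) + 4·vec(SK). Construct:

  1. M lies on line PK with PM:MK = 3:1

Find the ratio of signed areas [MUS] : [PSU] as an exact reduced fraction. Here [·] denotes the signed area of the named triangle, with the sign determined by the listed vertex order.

Assign S = (0, 0), P = (1, 0), K = (0, 1), U = (2, 4) — the answer is frame-independent, so this choice is without loss of generality.
1. M lies on line PK with PM:MK = 3:1 ⇒ M = (1/4, 3/4)
2·[MUS] = -1/2, 2·[PSU] = -4
[MUS]:[PSU] = -1/2:-4 = 1/8

[MUS]:[PSU] = 1/8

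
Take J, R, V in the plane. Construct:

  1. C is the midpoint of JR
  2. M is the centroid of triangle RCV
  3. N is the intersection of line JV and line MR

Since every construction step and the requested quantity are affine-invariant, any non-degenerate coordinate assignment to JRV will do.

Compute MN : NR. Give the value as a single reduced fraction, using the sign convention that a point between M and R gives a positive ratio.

MN:NR = -1/2

Set J = (0, 0), R = (1, 0), V = (0, 1); any affine frame gives the same invariant.
1. C is the midpoint of JR ⇒ C = (1/2, 0)
2. M is the centroid of triangle RCV ⇒ M = (1/2, 1/3)
3. N is the intersection of line JV and line MR ⇒ N = (0, 2/3)
N = M + t·(R−M) with t = -1, so MN:NR = t:(1−t) = -1:2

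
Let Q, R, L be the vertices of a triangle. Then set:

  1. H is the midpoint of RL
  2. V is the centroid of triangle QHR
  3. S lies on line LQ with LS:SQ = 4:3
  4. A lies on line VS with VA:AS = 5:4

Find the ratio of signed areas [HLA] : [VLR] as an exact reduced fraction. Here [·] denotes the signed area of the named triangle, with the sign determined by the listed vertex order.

[HLA]:[VLR] = -44/63

Work in coordinates with Q = (0, 0), R = (1, 0), L = (0, 1).
1. H is the midpoint of RL ⇒ H = (1/2, 1/2)
2. V is the centroid of triangle QHR ⇒ V = (1/2, 1/6)
3. S lies on line LQ with LS:SQ = 4:3 ⇒ S = (0, 3/7)
4. A lies on line VS with VA:AS = 5:4 ⇒ A = (2/9, 59/189)
2·[HLA] = 44/189, 2·[VLR] = -1/3
[HLA]:[VLR] = 44/189:-1/3 = -44/63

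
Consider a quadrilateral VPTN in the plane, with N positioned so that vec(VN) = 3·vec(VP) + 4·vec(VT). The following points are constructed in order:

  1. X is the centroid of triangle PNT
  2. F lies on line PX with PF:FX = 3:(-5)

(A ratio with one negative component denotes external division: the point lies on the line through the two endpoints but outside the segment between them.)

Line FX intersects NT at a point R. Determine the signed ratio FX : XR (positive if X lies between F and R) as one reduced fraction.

Choose coordinates V = (0, 0), P = (1, 0), T = (0, 1), N = (3, 4).
1. X is the centroid of triangle PNT ⇒ X = (4/3, 5/3)
2. F lies on line PX with PF:FX = 3:(-5) ⇒ F = (1/2, -5/2)
line FX meets NT at R = (3/2, 5/2)
X = F + t·(R−F) with t = 5/6, so FX:XR = 5/6:1/6

FX:XR = 5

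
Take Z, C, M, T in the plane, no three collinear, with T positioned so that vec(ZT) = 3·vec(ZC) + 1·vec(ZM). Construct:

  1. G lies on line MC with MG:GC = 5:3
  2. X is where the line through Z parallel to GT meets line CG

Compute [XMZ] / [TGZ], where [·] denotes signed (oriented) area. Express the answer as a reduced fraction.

[XMZ]:[TGZ] = 19/12

Choose coordinates Z = (0, 0), C = (1, 0), M = (0, 1), T = (3, 1).
1. G lies on line MC with MG:GC = 5:3 ⇒ G = (5/8, 3/8)
2. X is where the line through Z parallel to GT meets line CG ⇒ X = (19/24, 5/24)
2·[XMZ] = 19/24, 2·[TGZ] = 1/2
[XMZ]:[TGZ] = 19/24:1/2 = 19/12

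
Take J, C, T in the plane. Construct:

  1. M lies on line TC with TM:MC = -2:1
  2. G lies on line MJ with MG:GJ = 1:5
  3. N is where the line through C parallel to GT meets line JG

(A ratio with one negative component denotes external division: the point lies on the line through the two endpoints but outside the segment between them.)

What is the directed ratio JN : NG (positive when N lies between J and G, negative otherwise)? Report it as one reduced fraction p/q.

JN:NG = -11

Work in coordinates with J = (0, 0), C = (1, 0), T = (0, 1).
1. M lies on line TC with TM:MC = -2:1 ⇒ M = (2, -1)
2. G lies on line MJ with MG:GJ = 1:5 ⇒ G = (5/3, -5/6)
3. N is where the line through C parallel to GT meets line JG ⇒ N = (11/6, -11/12)
N = J + t·(G−J) with t = 11/10, so JN:NG = t:(1−t) = 11/10:-1/10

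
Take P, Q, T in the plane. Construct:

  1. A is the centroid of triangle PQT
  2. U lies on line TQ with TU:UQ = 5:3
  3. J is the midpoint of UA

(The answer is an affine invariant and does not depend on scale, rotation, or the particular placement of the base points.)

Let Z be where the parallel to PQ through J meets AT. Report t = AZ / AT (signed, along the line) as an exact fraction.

t = 1/32

Assign P = (0, 0), Q = (1, 0), T = (0, 1) — the answer is frame-independent, so this choice is without loss of generality.
1. A is the centroid of triangle PQT ⇒ A = (1/3, 1/3)
2. U lies on line TQ with TU:UQ = 5:3 ⇒ U = (5/8, 3/8)
3. J is the midpoint of UA ⇒ J = (23/48, 17/48)
through J parallel to PQ: direction (1, 0); meets AT at Z = (31/96, 17/48)
Z = A + t·(T−A) with t = 1/32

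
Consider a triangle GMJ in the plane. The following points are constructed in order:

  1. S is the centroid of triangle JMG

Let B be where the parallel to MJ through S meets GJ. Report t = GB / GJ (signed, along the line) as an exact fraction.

t = 2/3

Work in coordinates with G = (0, 0), M = (1, 0), J = (0, 1).
1. S is the centroid of triangle JMG ⇒ S = (1/3, 1/3)
through S parallel to MJ: direction (-1, 1); meets GJ at B = (0, 2/3)
B = G + t·(J−G) with t = 2/3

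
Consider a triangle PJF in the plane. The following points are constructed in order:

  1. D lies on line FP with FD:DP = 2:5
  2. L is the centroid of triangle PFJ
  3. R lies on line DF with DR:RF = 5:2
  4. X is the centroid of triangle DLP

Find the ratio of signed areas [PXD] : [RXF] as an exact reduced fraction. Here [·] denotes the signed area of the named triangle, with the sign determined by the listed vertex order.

[PXD]:[RXF] = 35/4

Choose coordinates P = (0, 0), J = (1, 0), F = (0, 1).
1. D lies on line FP with FD:DP = 2:5 ⇒ D = (0, 5/7)
2. L is the centroid of triangle PFJ ⇒ L = (1/3, 1/3)
3. R lies on line DF with DR:RF = 5:2 ⇒ R = (0, 45/49)
4. X is the centroid of triangle DLP ⇒ X = (1/9, 22/63)
2·[PXD] = 5/63, 2·[RXF] = 4/441
[PXD]:[RXF] = 5/63:4/441 = 35/4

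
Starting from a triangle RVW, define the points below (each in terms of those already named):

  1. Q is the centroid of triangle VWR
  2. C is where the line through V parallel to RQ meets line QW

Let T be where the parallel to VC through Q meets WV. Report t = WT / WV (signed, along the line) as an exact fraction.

Set R = (0, 0), V = (1, 0), W = (0, 1); any affine frame gives the same invariant.
1. Q is the centroid of triangle VWR ⇒ Q = (1/3, 1/3)
2. C is where the line through V parallel to RQ meets line QW ⇒ C = (2/3, -1/3)
through Q parallel to VC: direction (-1/3, -1/3); meets WV at T = (1/2, 1/2)
T = W + t·(V−W) with t = 1/2

t = 1/2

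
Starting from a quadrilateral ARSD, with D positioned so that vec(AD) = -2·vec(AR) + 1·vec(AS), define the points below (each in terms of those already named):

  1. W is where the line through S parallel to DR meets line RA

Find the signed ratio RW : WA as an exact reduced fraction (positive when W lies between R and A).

RW:WA = -2/3

Choose coordinates A = (0, 0), R = (1, 0), S = (0, 1), D = (-2, 1).
1. W is where the line through S parallel to DR meets line RA ⇒ W = (3, 0)
W = R + t·(A−R) with t = -2, so RW:WA = t:(1−t) = -2:3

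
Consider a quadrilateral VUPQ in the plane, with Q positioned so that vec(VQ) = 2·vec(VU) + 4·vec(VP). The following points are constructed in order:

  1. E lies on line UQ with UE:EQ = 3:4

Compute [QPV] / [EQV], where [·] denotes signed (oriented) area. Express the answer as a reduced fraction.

Assign V = (0, 0), U = (1, 0), P = (0, 1), Q = (2, 4) — the answer is frame-independent, so this choice is without loss of generality.
1. E lies on line UQ with UE:EQ = 3:4 ⇒ E = (10/7, 12/7)
2·[QPV] = 2, 2·[EQV] = 16/7
[QPV]:[EQV] = 2:16/7 = 7/8

[QPV]:[EQV] = 7/8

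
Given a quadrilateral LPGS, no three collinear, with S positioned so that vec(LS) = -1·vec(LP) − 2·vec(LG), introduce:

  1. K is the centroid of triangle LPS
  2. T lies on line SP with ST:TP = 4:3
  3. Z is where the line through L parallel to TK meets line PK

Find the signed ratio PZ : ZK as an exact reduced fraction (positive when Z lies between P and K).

PZ:ZK = 2

Set L = (0, 0), P = (1, 0), G = (0, 1), S = (-1, -2); any affine frame gives the same invariant.
1. K is the centroid of triangle LPS ⇒ K = (0, -2/3)
2. T lies on line SP with ST:TP = 4:3 ⇒ T = (1/7, -6/7)
3. Z is where the line through L parallel to TK meets line PK ⇒ Z = (1/3, -4/9)
Z = P + t·(K−P) with t = 2/3, so PZ:ZK = t:(1−t) = 2/3:1/3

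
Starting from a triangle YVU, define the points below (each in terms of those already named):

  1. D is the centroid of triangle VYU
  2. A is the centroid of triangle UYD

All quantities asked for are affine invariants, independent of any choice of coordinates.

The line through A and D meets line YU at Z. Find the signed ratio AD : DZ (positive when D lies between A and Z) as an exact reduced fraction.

Choose coordinates Y = (0, 0), V = (1, 0), U = (0, 1).
1. D is the centroid of triangle VYU ⇒ D = (1/3, 1/3)
2. A is the centroid of triangle UYD ⇒ A = (1/9, 4/9)
line AD meets YU at Z = (0, 1/2)
D = A + t·(Z−A) with t = -2, so AD:DZ = -2:3

AD:DZ = -2/3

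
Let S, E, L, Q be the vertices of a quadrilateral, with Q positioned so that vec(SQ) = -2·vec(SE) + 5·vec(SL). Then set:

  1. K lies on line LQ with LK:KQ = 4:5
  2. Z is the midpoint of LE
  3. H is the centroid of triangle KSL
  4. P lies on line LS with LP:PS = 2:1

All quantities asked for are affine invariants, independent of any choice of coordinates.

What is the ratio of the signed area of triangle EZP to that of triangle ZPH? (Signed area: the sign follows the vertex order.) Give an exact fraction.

[EZP]:[ZPH] = -54/83

Work in coordinates with S = (0, 0), E = (1, 0), L = (0, 1), Q = (-2, 5).
1. K lies on line LQ with LK:KQ = 4:5 ⇒ K = (-8/9, 25/9)
2. Z is the midpoint of LE ⇒ Z = (1/2, 1/2)
3. H is the centroid of triangle KSL ⇒ H = (-8/27, 34/27)
4. P lies on line LS with LP:PS = 2:1 ⇒ P = (0, 1/3)
2·[EZP] = 1/3, 2·[ZPH] = -83/162
[EZP]:[ZPH] = 1/3:-83/162 = -54/83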